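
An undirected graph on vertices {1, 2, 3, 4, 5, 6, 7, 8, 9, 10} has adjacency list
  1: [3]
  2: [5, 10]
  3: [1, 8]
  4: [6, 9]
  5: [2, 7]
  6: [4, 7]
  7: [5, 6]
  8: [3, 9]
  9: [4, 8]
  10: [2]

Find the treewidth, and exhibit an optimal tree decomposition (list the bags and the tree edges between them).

Treewidth 1.
One optimal decomposition is:
Bags: B1 = {1, 3}  B2 = {3, 8}  B3 = {8, 9}  B4 = {4, 9}  B5 = {4, 6}  B6 = {6, 7}  B7 = {5, 7}  B8 = {2, 5}  B9 = {2, 10}
Tree: B1–B2, B2–B3, B3–B4, B4–B5, B5–B6, B6–B7, B7–B8, B8–B9

Every bag has size at most 2, so the width is 2 − 1 = 1 and tw(G) ≤ 1. Since G has at least one edge (e.g. 1–3), it is not an edgeless graph, so tw(G) ≥ 1. Hence tw(G) = 1 exactly.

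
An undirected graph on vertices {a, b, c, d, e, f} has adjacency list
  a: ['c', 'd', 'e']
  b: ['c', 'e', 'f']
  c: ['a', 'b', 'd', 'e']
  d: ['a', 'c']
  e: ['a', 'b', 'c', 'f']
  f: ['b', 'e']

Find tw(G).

A width-2 tree decomposition is:
Bags: B1 = {a, c, d}  B2 = {a, c, e}  B3 = {b, c, e}  B4 = {b, e, f}
Tree: B1–B2, B2–B3, B3–B4
The largest bag has 3 vertices, giving width 2; this decomposition certifies tw(G) ≤ 2. For the lower bound, the 3 vertices {a, c, d} are pairwise adjacent, and any tree decomposition puts a clique entirely inside one bag — forcing width ≥ 2. Combining the bounds, tw(G) = 2.

2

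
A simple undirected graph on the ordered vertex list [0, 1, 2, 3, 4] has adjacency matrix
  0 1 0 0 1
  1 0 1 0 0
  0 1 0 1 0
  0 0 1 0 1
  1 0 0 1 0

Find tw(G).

A width-2 tree decomposition is:
Bags: B1 = {1, 2, 3}  B2 = {1, 3, 4}  B3 = {0, 1, 4}
Tree: B1–B2, B2–B3
Each bag holds 3 vertices, so the decomposition has width 2, which upper-bounds the treewidth. For the lower bound, G contains the cycle 1–2–3–4–0–1, so G is not a forest; only forests have treewidth ≤ 1, hence tw(G) ≥ 2. Combining the bounds, tw(G) = 2.

2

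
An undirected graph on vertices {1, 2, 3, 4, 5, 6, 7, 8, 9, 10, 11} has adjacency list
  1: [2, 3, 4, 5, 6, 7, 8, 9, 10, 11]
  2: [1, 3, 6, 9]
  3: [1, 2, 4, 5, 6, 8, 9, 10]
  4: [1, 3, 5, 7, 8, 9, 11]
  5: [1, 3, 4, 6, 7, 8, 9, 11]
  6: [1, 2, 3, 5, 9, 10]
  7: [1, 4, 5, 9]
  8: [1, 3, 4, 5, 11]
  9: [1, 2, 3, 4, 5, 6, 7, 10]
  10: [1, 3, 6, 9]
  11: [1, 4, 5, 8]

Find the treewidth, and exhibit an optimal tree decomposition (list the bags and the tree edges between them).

Treewidth 4.
Bags: B1 = {1, 4, 5, 7, 9}  B2 = {1, 3, 4, 5, 9}  B3 = {1, 3, 5, 6, 9}  B4 = {1, 3, 4, 5, 8}  B5 = {1, 2, 3, 6, 9}  B6 = {1, 3, 6, 9, 10}  B7 = {1, 4, 5, 8, 11}
Tree: B1–B2, B2–B3, B2–B4, B3–B5, B5–B6, B4–B7

The largest bag has 5 vertices, giving width 4; this decomposition certifies tw(G) ≤ 4. Conversely, {1, 4, 5, 8, 11} is a clique of size 5, and the vertices of any clique must share a bag in every tree decomposition; so some bag has ≥ 5 vertices and tw(G) ≥ 4. Combining the bounds, tw(G) = 4.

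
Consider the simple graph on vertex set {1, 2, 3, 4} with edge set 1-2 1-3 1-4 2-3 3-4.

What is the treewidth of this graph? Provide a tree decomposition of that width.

Each bag holds 3 vertices, so the decomposition has width 2, which upper-bounds the treewidth. For the lower bound, the 3 vertices {1, 2, 3} are pairwise adjacent, and any tree decomposition puts a clique entirely inside one bag — forcing width ≥ 2. The upper and lower bounds meet at 2, so that is the treewidth.

Treewidth 2.
One such decomposition:
Bags: B1 = {1, 2, 3}  B2 = {1, 3, 4}
Tree: B1–B2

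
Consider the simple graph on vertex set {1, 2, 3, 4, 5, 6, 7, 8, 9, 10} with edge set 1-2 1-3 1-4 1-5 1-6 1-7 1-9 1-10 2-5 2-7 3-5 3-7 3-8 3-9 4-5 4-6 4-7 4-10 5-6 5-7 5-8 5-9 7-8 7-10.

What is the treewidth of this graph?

A width-3 tree decomposition is:
Bags: B1 = {1, 4, 5, 7}  B2 = {1, 3, 5, 7}  B3 = {1, 3, 5, 9}  B4 = {3, 5, 7, 8}  B5 = {1, 4, 7, 10}  B6 = {1, 4, 5, 6}  B7 = {1, 2, 5, 7}
Tree: B1–B2, B2–B3, B2–B4, B1–B5, B1–B6, B1–B7
Each bag holds 4 vertices, so the decomposition has width 3, which upper-bounds the treewidth. Conversely, {3, 5, 7, 8} is a clique of size 4, and the vertices of any clique must share a bag in every tree decomposition; so some bag has ≥ 4 vertices and tw(G) ≥ 3. Hence tw(G) = 3 exactly.

3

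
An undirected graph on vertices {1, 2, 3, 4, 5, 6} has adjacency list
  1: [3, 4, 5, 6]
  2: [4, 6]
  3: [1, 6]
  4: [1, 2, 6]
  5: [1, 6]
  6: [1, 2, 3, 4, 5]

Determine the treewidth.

A width-2 tree decomposition is:
Bags: B1 = {1, 3, 6}  B2 = {1, 4, 6}  B3 = {2, 4, 6}  B4 = {1, 5, 6}
Tree: B1–B2, B2–B3, B1–B4
Every bag has size at most 3, so the width is 3 − 1 = 2 and tw(G) ≤ 2. For the lower bound, the 3 vertices {1, 3, 6} are pairwise adjacent, and any tree decomposition puts a clique entirely inside one bag — forcing width ≥ 2. Therefore the treewidth is 2.

2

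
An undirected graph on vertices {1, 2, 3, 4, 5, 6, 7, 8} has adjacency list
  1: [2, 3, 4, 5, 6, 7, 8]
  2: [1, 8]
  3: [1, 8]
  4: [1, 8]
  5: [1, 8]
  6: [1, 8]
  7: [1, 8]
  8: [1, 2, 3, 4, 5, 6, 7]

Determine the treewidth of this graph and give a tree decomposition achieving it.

Treewidth 2.
One such decomposition:
Bags: B1 = {1, 6, 8}  B2 = {1, 3, 8}  B3 = {1, 2, 8}  B4 = {1, 4, 8}  B5 = {1, 7, 8}  B6 = {1, 5, 8}
Tree: B1–B2, B2–B3, B3–B4, B3–B5, B2–B6

Every bag has size at most 3, so the width is 3 − 1 = 2 and tw(G) ≤ 2. For the lower bound, the 3 vertices {1, 2, 8} are pairwise adjacent, and any tree decomposition puts a clique entirely inside one bag — forcing width ≥ 2. Therefore the treewidth is 2.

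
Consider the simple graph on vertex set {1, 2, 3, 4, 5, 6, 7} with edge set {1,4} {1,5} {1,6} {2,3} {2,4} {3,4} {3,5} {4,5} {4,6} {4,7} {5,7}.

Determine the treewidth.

A width-2 tree decomposition is:
Bags: B1 = {1, 4, 5}  B2 = {1, 4, 6}  B3 = {3, 4, 5}  B4 = {4, 5, 7}  B5 = {2, 3, 4}
Tree: B1–B2, B1–B3, B3–B4, B3–B5
Each bag holds 3 vertices, so the decomposition has width 2, which upper-bounds the treewidth. For the lower bound, the 3 vertices {2, 3, 4} are pairwise adjacent, and any tree decomposition puts a clique entirely inside one bag — forcing width ≥ 2. The upper and lower bounds meet at 2, so that is the treewidth.

2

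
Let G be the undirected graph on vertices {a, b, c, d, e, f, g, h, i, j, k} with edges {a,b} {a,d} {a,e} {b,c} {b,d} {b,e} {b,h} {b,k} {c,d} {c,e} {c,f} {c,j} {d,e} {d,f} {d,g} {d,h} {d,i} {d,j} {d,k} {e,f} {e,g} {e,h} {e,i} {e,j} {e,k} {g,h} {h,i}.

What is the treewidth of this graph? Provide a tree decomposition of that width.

Every bag has size at most 4, so the width is 4 − 1 = 3 and tw(G) ≤ 3. Conversely, {c, d, e, f} is a clique of size 4, and the vertices of any clique must share a bag in every tree decomposition; so some bag has ≥ 4 vertices and tw(G) ≥ 3. Combining the bounds, tw(G) = 3.

Treewidth 3.
Bags: B1 = {b, d, e, h}  B2 = {d, e, h, i}  B3 = {b, c, d, e}  B4 = {c, d, e, f}  B5 = {a, b, d, e}  B6 = {c, d, e, j}  B7 = {b, d, e, k}  B8 = {d, e, g, h}
Tree: B1–B2, B1–B3, B3–B4, B1–B5, B4–B6, B1–B7, B1–B8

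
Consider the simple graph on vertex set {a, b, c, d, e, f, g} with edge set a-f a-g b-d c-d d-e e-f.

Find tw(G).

1

A width-1 tree decomposition is:
Bags: B1 = {a, f}  B2 = {e, f}  B3 = {d, e}  B4 = {b, d}  B5 = {a, g}  B6 = {c, d}
Tree: B1–B2, B2–B3, B3–B4, B1–B5, B4–B6
Every bag has size at most 2, so the width is 2 − 1 = 1 and tw(G) ≤ 1. Since G has at least one edge (e.g. f–a), it is not an edgeless graph, so tw(G) ≥ 1. The upper and lower bounds meet at 1, so that is the treewidth.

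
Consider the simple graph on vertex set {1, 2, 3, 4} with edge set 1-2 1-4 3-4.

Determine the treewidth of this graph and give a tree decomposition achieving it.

Treewidth 1.
One optimal decomposition is:
Bags: B1 = {3, 4}  B2 = {1, 4}  B3 = {1, 2}
Tree: B1–B2, B2–B3

The largest bag has 2 vertices, giving width 1; this decomposition certifies tw(G) ≤ 1. Any graph with an edge has treewidth ≥ 1, and G has the edge 3–4. Combining the bounds, tw(G) = 1.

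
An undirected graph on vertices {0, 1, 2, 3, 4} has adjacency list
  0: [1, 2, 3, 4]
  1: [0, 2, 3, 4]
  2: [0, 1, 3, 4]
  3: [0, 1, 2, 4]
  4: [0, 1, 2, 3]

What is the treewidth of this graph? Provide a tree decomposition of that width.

Treewidth 4.
Bags: B1 = {0, 1, 2, 3, 4}
Tree: (single bag)

A single bag containing all 5 vertices is trivially a valid decomposition of width 4. For the lower bound, the 5 vertices {0, 1, 2, 3, 4} are pairwise adjacent, and any tree decomposition puts a clique entirely inside one bag — forcing width ≥ 4. Combining the bounds, tw(G) = 4.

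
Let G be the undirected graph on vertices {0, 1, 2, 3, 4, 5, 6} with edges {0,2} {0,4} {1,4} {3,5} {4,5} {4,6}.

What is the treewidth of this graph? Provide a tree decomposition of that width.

Treewidth 1.
Bags: B1 = {4, 5}  B2 = {0, 4}  B3 = {3, 5}  B4 = {4, 6}  B5 = {1, 4}  B6 = {0, 2}
Tree: B1–B2, B1–B3, B1–B4, B1–B5, B2–B6

The largest bag has 2 vertices, giving width 1; this decomposition certifies tw(G) ≤ 1. G has an edge, so its treewidth is at least 1. Hence tw(G) = 1 exactly.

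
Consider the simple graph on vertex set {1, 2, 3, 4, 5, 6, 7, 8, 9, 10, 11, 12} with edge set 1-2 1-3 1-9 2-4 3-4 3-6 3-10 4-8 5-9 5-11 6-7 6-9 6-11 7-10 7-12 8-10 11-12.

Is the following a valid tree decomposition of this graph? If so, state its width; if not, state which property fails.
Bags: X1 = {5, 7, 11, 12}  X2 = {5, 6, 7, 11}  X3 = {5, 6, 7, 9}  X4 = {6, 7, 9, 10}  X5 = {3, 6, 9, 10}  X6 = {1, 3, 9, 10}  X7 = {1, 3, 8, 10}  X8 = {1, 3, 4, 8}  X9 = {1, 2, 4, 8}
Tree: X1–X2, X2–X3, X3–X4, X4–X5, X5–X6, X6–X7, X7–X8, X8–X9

Checking the three conditions: (i) the bags cover all of {1, 2, 3, 4, 5, 6, 7, 8, 9, 10, 11, 12}; (ii) for each edge, some bag contains both endpoints; (iii) the bags containing any fixed vertex form a subtree. All hold, so the decomposition is valid with width 4 − 1 = 3.

Yes; width 3.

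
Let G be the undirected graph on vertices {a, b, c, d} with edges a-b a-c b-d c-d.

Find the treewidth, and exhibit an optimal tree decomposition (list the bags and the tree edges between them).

The largest bag has 3 vertices, giving width 2; this decomposition certifies tw(G) ≤ 2. For the lower bound, G contains the cycle b–d–c–a–b, so G is not a forest; only forests have treewidth ≤ 1, hence tw(G) ≥ 2. The upper and lower bounds meet at 2, so that is the treewidth.

Treewidth 2.
Bags: B1 = {b, c, d}  B2 = {a, b, c}
Tree: B1–B2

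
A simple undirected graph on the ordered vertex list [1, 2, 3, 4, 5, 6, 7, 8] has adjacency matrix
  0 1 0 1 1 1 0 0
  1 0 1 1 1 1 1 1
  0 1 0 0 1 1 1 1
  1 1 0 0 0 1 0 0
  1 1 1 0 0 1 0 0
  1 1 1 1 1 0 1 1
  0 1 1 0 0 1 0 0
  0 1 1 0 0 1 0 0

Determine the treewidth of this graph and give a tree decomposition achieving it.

The largest bag has 4 vertices, giving width 3; this decomposition certifies tw(G) ≤ 3. On the other hand G contains the 4-clique {1, 2, 4, 6}. A clique must lie in a single bag of any decomposition, so no decomposition can have width below 3. Therefore the treewidth is 3.

Treewidth 3.
One optimal decomposition is:
Bags: B1 = {2, 3, 5, 6}  B2 = {2, 3, 6, 7}  B3 = {1, 2, 5, 6}  B4 = {1, 2, 4, 6}  B5 = {2, 3, 6, 8}
Tree: B1–B2, B1–B3, B3–B4, B1–B5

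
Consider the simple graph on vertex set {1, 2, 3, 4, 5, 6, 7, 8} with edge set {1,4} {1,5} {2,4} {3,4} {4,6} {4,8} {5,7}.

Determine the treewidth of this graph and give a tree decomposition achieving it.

Treewidth 1.
One optimal decomposition is:
Bags: B1 = {4, 8}  B2 = {4, 6}  B3 = {3, 4}  B4 = {1, 4}  B5 = {1, 5}  B6 = {2, 4}  B7 = {5, 7}
Tree: B1–B2, B1–B3, B1–B4, B4–B5, B1–B6, B5–B7

Every bag has size at most 2, so the width is 2 − 1 = 1 and tw(G) ≤ 1. G has an edge, so its treewidth is at least 1. Therefore the treewidth is 1.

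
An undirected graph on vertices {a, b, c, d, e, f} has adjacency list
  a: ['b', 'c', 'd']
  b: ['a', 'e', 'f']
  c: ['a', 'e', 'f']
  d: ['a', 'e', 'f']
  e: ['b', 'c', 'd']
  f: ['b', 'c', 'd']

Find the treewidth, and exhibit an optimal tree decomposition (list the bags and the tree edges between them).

Treewidth 3.
One such decomposition:
Bags: B1 = {a, c, e, f}  B2 = {a, d, e, f}  B3 = {a, b, e, f}
Tree: B1–B2, B2–B3

Every bag has size at most 4, so the width is 4 − 1 = 3 and tw(G) ≤ 3. For the lower bound: the 4 vertex sets {a,c}, {d,f}, {e}, {b} are disjoint, each induces a connected subgraph, and every pair is joined by at least one edge of G. Contracting each set to a single vertex therefore yields K_{4} as a minor, and since treewidth is minor-monotone, tw(G) ≥ tw(K_{4}) = 3. The upper and lower bounds meet at 3, so that is the treewidth.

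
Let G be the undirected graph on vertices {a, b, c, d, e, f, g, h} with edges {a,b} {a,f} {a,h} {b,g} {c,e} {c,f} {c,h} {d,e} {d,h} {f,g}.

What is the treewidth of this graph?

2

A width-2 tree decomposition is:
Bags: B1 = {c, d, e}  B2 = {c, d, h}  B3 = {c, f, h}  B4 = {a, f, h}  B5 = {a, f, g}  B6 = {a, b, g}
Tree: B1–B2, B2–B3, B3–B4, B4–B5, B5–B6
Every bag has size at most 3, so the width is 3 − 1 = 2 and tw(G) ≤ 2. Since e–d–h–c–e is a cycle in G, G is not acyclic. Forests are exactly the graphs of treewidth ≤ 1, so tw(G) ≥ 2. Combining the bounds, tw(G) = 2.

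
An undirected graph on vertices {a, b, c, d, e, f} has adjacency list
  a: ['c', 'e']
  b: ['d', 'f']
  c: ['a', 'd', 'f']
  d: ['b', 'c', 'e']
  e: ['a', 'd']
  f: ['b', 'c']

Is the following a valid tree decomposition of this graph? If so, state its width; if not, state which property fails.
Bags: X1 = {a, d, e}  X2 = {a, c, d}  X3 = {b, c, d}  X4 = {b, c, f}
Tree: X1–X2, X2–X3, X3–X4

Yes; width 2.

Checking the three conditions: (i) the bags cover all of {a, b, c, d, e, f}; (ii) for each edge, some bag contains both endpoints; (iii) the bags containing any fixed vertex form a subtree. All hold, so the decomposition is valid with width 3 − 1 = 2.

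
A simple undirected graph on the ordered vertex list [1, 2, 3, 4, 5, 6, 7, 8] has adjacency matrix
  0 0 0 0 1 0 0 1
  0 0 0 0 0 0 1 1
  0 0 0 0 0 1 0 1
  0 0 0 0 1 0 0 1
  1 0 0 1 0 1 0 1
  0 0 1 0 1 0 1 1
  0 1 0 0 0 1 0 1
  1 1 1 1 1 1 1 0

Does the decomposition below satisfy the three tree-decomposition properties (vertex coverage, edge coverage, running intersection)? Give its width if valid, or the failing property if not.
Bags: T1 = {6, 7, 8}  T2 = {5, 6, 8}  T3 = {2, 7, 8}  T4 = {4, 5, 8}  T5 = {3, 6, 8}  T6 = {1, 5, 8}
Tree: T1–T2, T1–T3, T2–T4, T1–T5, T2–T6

Every vertex of G appears in some bag (union = {1, 2, 3, 4, 5, 6, 7, 8}); every edge is covered by a bag; and for each vertex v the set of bags containing v is connected in the bag tree. The decomposition is therefore valid. The largest bag has 3 vertices, so the width is 2.

Yes; width 2.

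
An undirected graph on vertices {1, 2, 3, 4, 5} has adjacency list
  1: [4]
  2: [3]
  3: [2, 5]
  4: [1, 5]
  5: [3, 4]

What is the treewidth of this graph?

A width-1 tree decomposition is:
Bags: B1 = {2, 3}  B2 = {3, 5}  B3 = {4, 5}  B4 = {1, 4}
Tree: B1–B2, B2–B3, B3–B4
Every bag has size at most 2, so the width is 2 − 1 = 1 and tw(G) ≤ 1. Since G has at least one edge (e.g. 2–3), it is not an edgeless graph, so tw(G) ≥ 1. Therefore the treewidth is 1.

1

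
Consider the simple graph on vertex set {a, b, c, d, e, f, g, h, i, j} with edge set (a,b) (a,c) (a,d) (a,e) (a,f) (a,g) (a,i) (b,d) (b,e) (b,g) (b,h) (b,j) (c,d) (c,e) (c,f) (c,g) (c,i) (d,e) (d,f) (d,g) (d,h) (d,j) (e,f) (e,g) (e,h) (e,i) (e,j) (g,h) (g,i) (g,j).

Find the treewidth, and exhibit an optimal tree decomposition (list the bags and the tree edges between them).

Every bag has size at most 5, so the width is 5 − 1 = 4 and tw(G) ≤ 4. Conversely, {a, c, d, e, g} is a clique of size 5, and the vertices of any clique must share a bag in every tree decomposition; so some bag has ≥ 5 vertices and tw(G) ≥ 4. Hence tw(G) = 4 exactly.

Treewidth 4.
One optimal decomposition is:
Bags: B1 = {a, c, d, e, g}  B2 = {a, b, d, e, g}  B3 = {b, d, e, g, h}  B4 = {a, c, e, g, i}  B5 = {a, c, d, e, f}  B6 = {b, d, e, g, j}
Tree: B1–B2, B2–B3, B1–B4, B1–B5, B3–B6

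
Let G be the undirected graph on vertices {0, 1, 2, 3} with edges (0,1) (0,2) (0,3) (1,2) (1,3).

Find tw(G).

2

A width-2 tree decomposition is:
Bags: B1 = {0, 1, 2}  B2 = {0, 1, 3}
Tree: B1–B2
Each bag holds 3 vertices, so the decomposition has width 2, which upper-bounds the treewidth. On the other hand G contains the 3-clique {0, 1, 2}. A clique must lie in a single bag of any decomposition, so no decomposition can have width below 2. The upper and lower bounds meet at 2, so that is the treewidth.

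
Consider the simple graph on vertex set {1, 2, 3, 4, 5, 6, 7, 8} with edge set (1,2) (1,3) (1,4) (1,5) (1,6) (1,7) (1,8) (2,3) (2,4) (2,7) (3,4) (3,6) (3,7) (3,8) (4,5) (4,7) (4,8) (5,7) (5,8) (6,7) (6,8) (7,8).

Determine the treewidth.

4

A width-4 tree decomposition is:
Bags: B1 = {1, 2, 3, 4, 7}  B2 = {1, 3, 4, 7, 8}  B3 = {1, 3, 6, 7, 8}  B4 = {1, 4, 5, 7, 8}
Tree: B1–B2, B2–B3, B2–B4
The largest bag has 5 vertices, giving width 4; this decomposition certifies tw(G) ≤ 4. On the other hand G contains the 5-clique {1, 3, 4, 7, 8}. A clique must lie in a single bag of any decomposition, so no decomposition can have width below 4. Hence tw(G) = 4 exactly.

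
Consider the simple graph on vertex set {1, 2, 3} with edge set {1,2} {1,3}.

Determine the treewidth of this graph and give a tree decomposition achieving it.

Treewidth 1.
One such decomposition:
Bags: B1 = {1, 2}  B2 = {1, 3}
Tree: B1–B2

The largest bag has 2 vertices, giving width 1; this decomposition certifies tw(G) ≤ 1. Since G has at least one edge (e.g. 1–2), it is not an edgeless graph, so tw(G) ≥ 1. Therefore the treewidth is 1.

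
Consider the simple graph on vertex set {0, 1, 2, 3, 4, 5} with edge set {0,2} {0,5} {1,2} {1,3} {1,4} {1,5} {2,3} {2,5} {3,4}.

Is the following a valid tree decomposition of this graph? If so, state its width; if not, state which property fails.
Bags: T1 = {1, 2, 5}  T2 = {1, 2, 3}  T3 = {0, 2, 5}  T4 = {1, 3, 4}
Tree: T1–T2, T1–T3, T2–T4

Yes; width 2.

Every vertex of G appears in some bag (union = {0, 1, 2, 3, 4, 5}); every edge is covered by a bag; and for each vertex v the set of bags containing v is connected in the bag tree. The decomposition is therefore valid. The largest bag has 3 vertices, so the width is 2.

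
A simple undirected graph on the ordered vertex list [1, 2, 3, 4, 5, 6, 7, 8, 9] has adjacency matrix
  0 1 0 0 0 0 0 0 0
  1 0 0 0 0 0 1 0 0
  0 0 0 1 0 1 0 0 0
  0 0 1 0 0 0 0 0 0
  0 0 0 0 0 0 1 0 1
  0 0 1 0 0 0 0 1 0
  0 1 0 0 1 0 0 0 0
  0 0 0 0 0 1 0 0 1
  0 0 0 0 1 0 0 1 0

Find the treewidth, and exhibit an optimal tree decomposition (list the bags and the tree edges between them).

Treewidth 1.
One optimal decomposition is:
Bags: B1 = {1, 2}  B2 = {2, 7}  B3 = {5, 7}  B4 = {5, 9}  B5 = {8, 9}  B6 = {6, 8}  B7 = {3, 6}  B8 = {3, 4}
Tree: B1–B2, B2–B3, B3–B4, B4–B5, B5–B6, B6–B7, B7–B8

Each bag holds 2 vertices, so the decomposition has width 1, which upper-bounds the treewidth. Since G has at least one edge (e.g. 1–2), it is not an edgeless graph, so tw(G) ≥ 1. The upper and lower bounds meet at 1, so that is the treewidth.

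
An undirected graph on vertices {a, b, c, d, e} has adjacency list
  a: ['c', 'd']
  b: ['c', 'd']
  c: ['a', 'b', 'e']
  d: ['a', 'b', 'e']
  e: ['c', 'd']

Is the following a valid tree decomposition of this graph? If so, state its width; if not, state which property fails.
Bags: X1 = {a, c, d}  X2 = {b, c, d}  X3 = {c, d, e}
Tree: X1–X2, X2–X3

Yes; width 2.

Vertex coverage: the bags together contain {a, b, c, d, e}, the full vertex set. Edge coverage: each edge of G has both endpoints in at least one bag. Running intersection: for every vertex, the bags containing it form a connected subtree. All three properties hold, so this is a valid tree decomposition of width max|bag| − 1 = 2, and hence tw(G) ≤ 2.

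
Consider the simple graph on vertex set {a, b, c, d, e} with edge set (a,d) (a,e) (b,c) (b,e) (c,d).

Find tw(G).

A width-2 tree decomposition is:
Bags: B1 = {a, c, d}  B2 = {a, c, e}  B3 = {b, c, e}
Tree: B1–B2, B2–B3
The largest bag has 3 vertices, giving width 2; this decomposition certifies tw(G) ≤ 2. Since c–d–a–e–b–c is a cycle in G, G is not acyclic. Forests are exactly the graphs of treewidth ≤ 1, so tw(G) ≥ 2. Combining the bounds, tw(G) = 2.

2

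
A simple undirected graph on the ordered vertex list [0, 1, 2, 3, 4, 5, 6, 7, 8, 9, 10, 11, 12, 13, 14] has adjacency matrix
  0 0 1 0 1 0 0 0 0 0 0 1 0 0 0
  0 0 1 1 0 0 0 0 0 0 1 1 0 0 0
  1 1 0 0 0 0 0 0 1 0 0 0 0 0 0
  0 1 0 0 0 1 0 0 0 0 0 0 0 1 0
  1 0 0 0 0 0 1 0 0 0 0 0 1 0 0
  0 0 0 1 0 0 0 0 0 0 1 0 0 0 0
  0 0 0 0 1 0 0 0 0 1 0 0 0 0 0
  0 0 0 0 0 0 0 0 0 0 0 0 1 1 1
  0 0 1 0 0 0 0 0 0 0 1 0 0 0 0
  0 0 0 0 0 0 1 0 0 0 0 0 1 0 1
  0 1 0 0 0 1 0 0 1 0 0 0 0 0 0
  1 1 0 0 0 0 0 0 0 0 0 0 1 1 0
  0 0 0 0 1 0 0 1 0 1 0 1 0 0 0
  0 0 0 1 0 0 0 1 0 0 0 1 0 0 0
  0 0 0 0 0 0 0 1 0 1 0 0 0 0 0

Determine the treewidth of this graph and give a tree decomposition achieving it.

Treewidth 3.
One such decomposition:
Bags: B1 = {6, 7, 9, 14}  B2 = {6, 7, 9, 12}  B3 = {4, 6, 7, 12}  B4 = {4, 7, 12, 13}  B5 = {4, 11, 12, 13}  B6 = {0, 4, 11, 13}  B7 = {0, 3, 11, 13}  B8 = {0, 1, 3, 11}  B9 = {0, 1, 2, 3}  B10 = {1, 2, 3, 5}  B11 = {1, 2, 5, 10}  B12 = {2, 5, 8, 10}
Tree: B1–B2, B2–B3, B3–B4, B4–B5, B5–B6, B6–B7, B7–B8, B8–B9, B9–B10, B10–B11, B11–B12

Every bag has size at most 4, so the width is 4 − 1 = 3 and tw(G) ≤ 3. For the lower bound: the 4 vertex sets {6,9,14}, {7}, {12}, {0,4,11,13} are disjoint, each induces a connected subgraph, and every pair is joined by at least one edge of G. Contracting each set to a single vertex therefore yields K_{4} as a minor, and since treewidth is minor-monotone, tw(G) ≥ tw(K_{4}) = 3. Combining the bounds, tw(G) = 3.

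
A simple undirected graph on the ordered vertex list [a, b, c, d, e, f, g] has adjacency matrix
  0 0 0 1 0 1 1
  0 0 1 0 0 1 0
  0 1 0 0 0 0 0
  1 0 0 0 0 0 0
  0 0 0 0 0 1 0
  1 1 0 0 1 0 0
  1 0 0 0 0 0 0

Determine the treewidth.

A width-1 tree decomposition is:
Bags: B1 = {b, f}  B2 = {a, f}  B3 = {b, c}  B4 = {e, f}  B5 = {a, g}  B6 = {a, d}
Tree: B1–B2, B1–B3, B1–B4, B2–B5, B5–B6
The largest bag has 2 vertices, giving width 1; this decomposition certifies tw(G) ≤ 1. G has an edge, so its treewidth is at least 1. Therefore the treewidth is 1.

1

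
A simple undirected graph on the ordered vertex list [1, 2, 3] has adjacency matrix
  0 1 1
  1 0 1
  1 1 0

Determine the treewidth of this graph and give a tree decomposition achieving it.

With just one bag of size 3, the width is 3 − 1 = 2, so tw(G) ≤ 2. For the lower bound, the 3 vertices {1, 2, 3} are pairwise adjacent, and any tree decomposition puts a clique entirely inside one bag — forcing width ≥ 2. The upper and lower bounds meet at 2, so that is the treewidth.

Treewidth 2.
Bags: B1 = {1, 2, 3}
Tree: (single bag)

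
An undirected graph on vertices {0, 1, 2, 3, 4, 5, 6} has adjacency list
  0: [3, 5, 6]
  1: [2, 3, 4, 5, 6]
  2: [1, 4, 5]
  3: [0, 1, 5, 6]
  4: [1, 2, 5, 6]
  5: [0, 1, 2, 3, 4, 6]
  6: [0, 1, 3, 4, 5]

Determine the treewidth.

3

A width-3 tree decomposition is:
Bags: B1 = {1, 2, 4, 5}  B2 = {1, 4, 5, 6}  B3 = {1, 3, 5, 6}  B4 = {0, 3, 5, 6}
Tree: B1–B2, B2–B3, B3–B4
The largest bag has 4 vertices, giving width 3; this decomposition certifies tw(G) ≤ 3. On the other hand G contains the 4-clique {0, 3, 5, 6}. A clique must lie in a single bag of any decomposition, so no decomposition can have width below 3. Combining the bounds, tw(G) = 3.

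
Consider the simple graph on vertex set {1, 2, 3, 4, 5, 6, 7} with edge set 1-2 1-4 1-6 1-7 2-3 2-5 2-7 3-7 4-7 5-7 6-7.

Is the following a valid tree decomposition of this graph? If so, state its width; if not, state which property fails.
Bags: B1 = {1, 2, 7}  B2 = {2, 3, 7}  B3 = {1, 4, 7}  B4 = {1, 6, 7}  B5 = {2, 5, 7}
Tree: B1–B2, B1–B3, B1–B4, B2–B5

Yes; width 2.

Vertex coverage: the bags together contain {1, 2, 3, 4, 5, 6, 7}, the full vertex set. Edge coverage: each edge of G has both endpoints in at least one bag. Running intersection: for every vertex, the bags containing it form a connected subtree. All three properties hold, so this is a valid tree decomposition of width max|bag| − 1 = 2, and hence tw(G) ≤ 2.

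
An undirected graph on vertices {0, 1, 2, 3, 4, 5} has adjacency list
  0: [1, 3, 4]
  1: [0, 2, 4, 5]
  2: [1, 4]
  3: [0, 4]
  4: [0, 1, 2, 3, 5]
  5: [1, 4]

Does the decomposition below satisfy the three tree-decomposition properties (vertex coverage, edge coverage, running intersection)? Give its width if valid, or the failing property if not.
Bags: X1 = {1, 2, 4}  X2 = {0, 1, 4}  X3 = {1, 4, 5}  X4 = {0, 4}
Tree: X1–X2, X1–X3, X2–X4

No — vertex 3 appears in no bag.

A tree decomposition must satisfy three properties: every vertex lies in some bag; for every edge, both endpoints lie together in some bag; and for every vertex, the bags containing it form a connected subtree. Here vertex 3 appears in no bag, so the decomposition is invalid.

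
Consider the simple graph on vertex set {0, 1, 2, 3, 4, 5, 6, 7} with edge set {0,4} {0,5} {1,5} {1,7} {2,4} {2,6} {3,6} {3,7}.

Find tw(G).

A width-2 tree decomposition is:
Bags: B1 = {3, 6, 7}  B2 = {1, 6, 7}  B3 = {1, 5, 6}  B4 = {0, 5, 6}  B5 = {0, 4, 6}  B6 = {2, 4, 6}
Tree: B1–B2, B2–B3, B3–B4, B4–B5, B5–B6
Each bag holds 3 vertices, so the decomposition has width 2, which upper-bounds the treewidth. The edges 6–3–7–1–5–0–4–2–6 form a cycle, so G is not a tree and its treewidth is at least 2. The upper and lower bounds meet at 2, so that is the treewidth.

2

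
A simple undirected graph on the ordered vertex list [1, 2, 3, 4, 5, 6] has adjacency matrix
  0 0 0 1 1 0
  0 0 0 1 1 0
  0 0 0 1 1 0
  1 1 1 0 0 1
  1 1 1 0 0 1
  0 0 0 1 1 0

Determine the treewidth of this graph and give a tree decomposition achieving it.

Treewidth 2.
One optimal decomposition is:
Bags: B1 = {3, 4, 5}  B2 = {2, 4, 5}  B3 = {1, 4, 5}  B4 = {4, 5, 6}
Tree: B1–B2, B2–B3, B3–B4

The largest bag has 3 vertices, giving width 2; this decomposition certifies tw(G) ≤ 2. For the lower bound, G contains the cycle 3–4–2–5–3, so G is not a forest; only forests have treewidth ≤ 1, hence tw(G) ≥ 2. Combining the bounds, tw(G) = 2.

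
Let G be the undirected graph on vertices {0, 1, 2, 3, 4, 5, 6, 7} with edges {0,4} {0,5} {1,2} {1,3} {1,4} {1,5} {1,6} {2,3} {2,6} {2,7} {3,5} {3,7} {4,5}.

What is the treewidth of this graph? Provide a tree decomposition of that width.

The largest bag has 3 vertices, giving width 2; this decomposition certifies tw(G) ≤ 2. For the lower bound, the 3 vertices {0, 4, 5} are pairwise adjacent, and any tree decomposition puts a clique entirely inside one bag — forcing width ≥ 2. Therefore the treewidth is 2.

Treewidth 2.
One such decomposition:
Bags: B1 = {1, 3, 5}  B2 = {1, 2, 3}  B3 = {1, 2, 6}  B4 = {1, 4, 5}  B5 = {0, 4, 5}  B6 = {2, 3, 7}
Tree: B1–B2, B2–B3, B1–B4, B4–B5, B2–B6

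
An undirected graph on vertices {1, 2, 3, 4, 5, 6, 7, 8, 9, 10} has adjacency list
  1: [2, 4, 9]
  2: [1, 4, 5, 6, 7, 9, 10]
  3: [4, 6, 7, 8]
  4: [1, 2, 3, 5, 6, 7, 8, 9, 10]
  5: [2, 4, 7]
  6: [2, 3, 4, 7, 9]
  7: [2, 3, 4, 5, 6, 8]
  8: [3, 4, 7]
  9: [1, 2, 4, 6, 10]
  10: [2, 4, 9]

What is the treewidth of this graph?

A width-3 tree decomposition is:
Bags: B1 = {1, 2, 4, 9}  B2 = {2, 4, 6, 9}  B3 = {2, 4, 6, 7}  B4 = {3, 4, 6, 7}  B5 = {2, 4, 5, 7}  B6 = {2, 4, 9, 10}  B7 = {3, 4, 7, 8}
Tree: B1–B2, B2–B3, B3–B4, B3–B5, B1–B6, B4–B7
The largest bag has 4 vertices, giving width 3; this decomposition certifies tw(G) ≤ 3. For the lower bound, the 4 vertices {3, 4, 7, 8} are pairwise adjacent, and any tree decomposition puts a clique entirely inside one bag — forcing width ≥ 3. Therefore the treewidth is 3.

3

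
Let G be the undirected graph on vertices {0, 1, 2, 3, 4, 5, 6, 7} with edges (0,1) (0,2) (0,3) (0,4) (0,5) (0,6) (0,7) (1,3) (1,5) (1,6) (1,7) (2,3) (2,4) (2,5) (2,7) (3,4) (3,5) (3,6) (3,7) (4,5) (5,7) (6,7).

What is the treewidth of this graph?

A width-4 tree decomposition is:
Bags: B1 = {0, 2, 3, 5, 7}  B2 = {0, 2, 3, 4, 5}  B3 = {0, 1, 3, 5, 7}  B4 = {0, 1, 3, 6, 7}
Tree: B1–B2, B1–B3, B3–B4
Each bag holds 5 vertices, so the decomposition has width 4, which upper-bounds the treewidth. For the lower bound, the 5 vertices {0, 1, 3, 5, 7} are pairwise adjacent, and any tree decomposition puts a clique entirely inside one bag — forcing width ≥ 4. Therefore the treewidth is 4.

4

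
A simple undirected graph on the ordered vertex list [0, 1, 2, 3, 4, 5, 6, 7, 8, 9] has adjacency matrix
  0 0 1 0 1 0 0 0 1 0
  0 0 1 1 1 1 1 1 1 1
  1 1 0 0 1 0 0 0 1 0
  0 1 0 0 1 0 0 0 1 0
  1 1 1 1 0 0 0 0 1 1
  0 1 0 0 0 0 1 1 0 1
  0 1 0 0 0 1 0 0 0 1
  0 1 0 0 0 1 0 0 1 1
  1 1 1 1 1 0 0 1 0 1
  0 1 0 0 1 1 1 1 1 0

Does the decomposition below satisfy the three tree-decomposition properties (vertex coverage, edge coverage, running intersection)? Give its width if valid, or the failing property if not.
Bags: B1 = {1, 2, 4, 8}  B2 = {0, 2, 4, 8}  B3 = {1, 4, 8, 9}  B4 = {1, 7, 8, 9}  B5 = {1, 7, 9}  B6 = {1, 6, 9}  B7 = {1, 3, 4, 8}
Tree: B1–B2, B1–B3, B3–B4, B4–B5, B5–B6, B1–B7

No — vertex 5 appears in no bag.

A tree decomposition must satisfy three properties: every vertex lies in some bag; for every edge, both endpoints lie together in some bag; and for every vertex, the bags containing it form a connected subtree. Here vertex 5 appears in no bag, so the decomposition is invalid.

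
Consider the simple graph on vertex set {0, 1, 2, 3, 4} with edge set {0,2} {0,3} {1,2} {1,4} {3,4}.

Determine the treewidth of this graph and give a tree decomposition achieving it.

Treewidth 2.
One such decomposition:
Bags: B1 = {1, 2, 4}  B2 = {0, 2, 4}  B3 = {0, 3, 4}
Tree: B1–B2, B2–B3

The largest bag has 3 vertices, giving width 2; this decomposition certifies tw(G) ≤ 2. Since 4–1–2–0–3–4 is a cycle in G, G is not acyclic. Forests are exactly the graphs of treewidth ≤ 1, so tw(G) ≥ 2. The upper and lower bounds meet at 2, so that is the treewidth.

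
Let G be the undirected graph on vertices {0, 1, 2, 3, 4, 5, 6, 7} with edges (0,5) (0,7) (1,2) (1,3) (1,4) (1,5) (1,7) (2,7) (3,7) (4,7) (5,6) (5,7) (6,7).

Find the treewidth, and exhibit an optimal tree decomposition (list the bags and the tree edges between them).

Treewidth 2.
Bags: B1 = {1, 4, 7}  B2 = {1, 3, 7}  B3 = {1, 5, 7}  B4 = {1, 2, 7}  B5 = {5, 6, 7}  B6 = {0, 5, 7}
Tree: B1–B2, B1–B3, B2–B4, B3–B5, B5–B6

Every bag has size at most 3, so the width is 3 − 1 = 2 and tw(G) ≤ 2. On the other hand G contains the 3-clique {0, 5, 7}. A clique must lie in a single bag of any decomposition, so no decomposition can have width below 2. The upper and lower bounds meet at 2, so that is the treewidth.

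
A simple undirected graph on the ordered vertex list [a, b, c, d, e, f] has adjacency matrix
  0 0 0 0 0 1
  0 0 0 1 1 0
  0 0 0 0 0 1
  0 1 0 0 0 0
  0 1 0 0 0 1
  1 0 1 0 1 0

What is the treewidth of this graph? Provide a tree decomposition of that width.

Every bag has size at most 2, so the width is 2 − 1 = 1 and tw(G) ≤ 1. Any graph with an edge has treewidth ≥ 1, and G has the edge f–c. The upper and lower bounds meet at 1, so that is the treewidth.

Treewidth 1.
One such decomposition:
Bags: B1 = {c, f}  B2 = {e, f}  B3 = {b, e}  B4 = {a, f}  B5 = {b, d}
Tree: B1–B2, B2–B3, B2–B4, B3–B5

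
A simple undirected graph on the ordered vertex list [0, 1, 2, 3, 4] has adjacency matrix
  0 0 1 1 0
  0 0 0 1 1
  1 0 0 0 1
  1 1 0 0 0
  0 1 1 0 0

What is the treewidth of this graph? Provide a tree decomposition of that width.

Treewidth 2.
One optimal decomposition is:
Bags: B1 = {0, 2, 4}  B2 = {0, 1, 4}  B3 = {0, 1, 3}
Tree: B1–B2, B2–B3

The largest bag has 3 vertices, giving width 2; this decomposition certifies tw(G) ≤ 2. Since 0–2–4–1–3–0 is a cycle in G, G is not acyclic. Forests are exactly the graphs of treewidth ≤ 1, so tw(G) ≥ 2. Combining the bounds, tw(G) = 2.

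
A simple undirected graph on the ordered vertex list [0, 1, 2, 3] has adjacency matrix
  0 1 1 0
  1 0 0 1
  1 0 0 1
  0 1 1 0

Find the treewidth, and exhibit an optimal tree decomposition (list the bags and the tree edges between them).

Each bag holds 3 vertices, so the decomposition has width 2, which upper-bounds the treewidth. The edges 0–2–3–1–0 form a cycle, so G is not a tree and its treewidth is at least 2. The upper and lower bounds meet at 2, so that is the treewidth.

Treewidth 2.
One such decomposition:
Bags: B1 = {0, 2, 3}  B2 = {0, 1, 3}
Tree: B1–B2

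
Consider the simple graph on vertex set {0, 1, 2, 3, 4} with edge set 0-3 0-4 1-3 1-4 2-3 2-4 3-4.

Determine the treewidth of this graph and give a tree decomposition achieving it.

The largest bag has 3 vertices, giving width 2; this decomposition certifies tw(G) ≤ 2. For the lower bound, the 3 vertices {0, 3, 4} are pairwise adjacent, and any tree decomposition puts a clique entirely inside one bag — forcing width ≥ 2. Therefore the treewidth is 2.

Treewidth 2.
One optimal decomposition is:
Bags: B1 = {2, 3, 4}  B2 = {0, 3, 4}  B3 = {1, 3, 4}
Tree: B1–B2, B2–B3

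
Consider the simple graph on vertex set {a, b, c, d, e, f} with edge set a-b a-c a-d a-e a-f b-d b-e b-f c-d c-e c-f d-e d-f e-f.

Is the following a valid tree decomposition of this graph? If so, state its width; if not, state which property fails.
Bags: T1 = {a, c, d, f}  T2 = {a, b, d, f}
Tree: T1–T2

No — vertex e appears in no bag.

A tree decomposition must satisfy three properties: every vertex lies in some bag; for every edge, both endpoints lie together in some bag; and for every vertex, the bags containing it form a connected subtree. Here vertex e appears in no bag, so the decomposition is invalid.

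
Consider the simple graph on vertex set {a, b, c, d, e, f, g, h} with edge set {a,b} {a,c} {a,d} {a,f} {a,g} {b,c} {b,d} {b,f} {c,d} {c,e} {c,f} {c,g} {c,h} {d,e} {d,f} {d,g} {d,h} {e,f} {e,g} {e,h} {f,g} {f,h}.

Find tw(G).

4

A width-4 tree decomposition is:
Bags: B1 = {c, d, e, f, g}  B2 = {a, c, d, f, g}  B3 = {a, b, c, d, f}  B4 = {c, d, e, f, h}
Tree: B1–B2, B2–B3, B1–B4
Each bag holds 5 vertices, so the decomposition has width 4, which upper-bounds the treewidth. For the lower bound, the 5 vertices {c, d, e, f, g} are pairwise adjacent, and any tree decomposition puts a clique entirely inside one bag — forcing width ≥ 4. The upper and lower bounds meet at 4, so that is the treewidth.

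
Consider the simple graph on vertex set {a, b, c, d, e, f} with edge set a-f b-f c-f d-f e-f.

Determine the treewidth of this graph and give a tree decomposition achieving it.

Treewidth 1.
One such decomposition:
Bags: B1 = {e, f}  B2 = {b, f}  B3 = {a, f}  B4 = {c, f}  B5 = {d, f}
Tree: B1–B2, B2–B3, B3–B4, B3–B5

Every bag has size at most 2, so the width is 2 − 1 = 1 and tw(G) ≤ 1. Since G has at least one edge (e.g. f–e), it is not an edgeless graph, so tw(G) ≥ 1. The upper and lower bounds meet at 1, so that is the treewidth.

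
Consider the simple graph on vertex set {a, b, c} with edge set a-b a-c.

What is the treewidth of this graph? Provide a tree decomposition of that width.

Treewidth 1.
One optimal decomposition is:
Bags: B1 = {a, b}  B2 = {a, c}
Tree: B1–B2

Each bag holds 2 vertices, so the decomposition has width 1, which upper-bounds the treewidth. G has an edge, so its treewidth is at least 1. Combining the bounds, tw(G) = 1.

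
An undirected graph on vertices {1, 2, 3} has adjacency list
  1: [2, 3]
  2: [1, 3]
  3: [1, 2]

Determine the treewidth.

A width-2 tree decomposition is:
Bags: B1 = {1, 2, 3}
Tree: (single bag)
With just one bag of size 3, the width is 3 − 1 = 2, so tw(G) ≤ 2. On the other hand G contains the 3-clique {1, 2, 3}. A clique must lie in a single bag of any decomposition, so no decomposition can have width below 2. Combining the bounds, tw(G) = 2.

2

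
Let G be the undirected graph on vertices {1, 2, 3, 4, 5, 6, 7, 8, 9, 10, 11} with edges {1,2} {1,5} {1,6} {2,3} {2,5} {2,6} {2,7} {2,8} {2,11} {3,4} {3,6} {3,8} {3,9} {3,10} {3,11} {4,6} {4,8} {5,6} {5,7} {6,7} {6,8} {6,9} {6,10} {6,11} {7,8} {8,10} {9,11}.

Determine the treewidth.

A width-3 tree decomposition is:
Bags: B1 = {2, 3, 6, 11}  B2 = {2, 3, 6, 8}  B3 = {3, 6, 9, 11}  B4 = {3, 6, 8, 10}  B5 = {2, 6, 7, 8}  B6 = {2, 5, 6, 7}  B7 = {1, 2, 5, 6}  B8 = {3, 4, 6, 8}
Tree: B1–B2, B1–B3, B2–B4, B2–B5, B5–B6, B6–B7, B4–B8
The largest bag has 4 vertices, giving width 3; this decomposition certifies tw(G) ≤ 3. For the lower bound, the 4 vertices {3, 6, 9, 11} are pairwise adjacent, and any tree decomposition puts a clique entirely inside one bag — forcing width ≥ 3. The upper and lower bounds meet at 3, so that is the treewidth.

3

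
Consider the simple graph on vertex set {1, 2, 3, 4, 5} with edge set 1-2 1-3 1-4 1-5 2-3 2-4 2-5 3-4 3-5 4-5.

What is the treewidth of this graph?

4

A width-4 tree decomposition is:
Bags: B1 = {1, 2, 3, 4, 5}
Tree: (single bag)
With just one bag of size 5, the width is 5 − 1 = 4, so tw(G) ≤ 4. For the lower bound, the 5 vertices {1, 2, 3, 4, 5} are pairwise adjacent, and any tree decomposition puts a clique entirely inside one bag — forcing width ≥ 4. Combining the bounds, tw(G) = 4.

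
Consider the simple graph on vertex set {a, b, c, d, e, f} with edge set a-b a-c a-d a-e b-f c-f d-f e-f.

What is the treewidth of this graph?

2

A width-2 tree decomposition is:
Bags: B1 = {a, d, f}  B2 = {a, c, f}  B3 = {a, e, f}  B4 = {a, b, f}
Tree: B1–B2, B2–B3, B3–B4
Each bag holds 3 vertices, so the decomposition has width 2, which upper-bounds the treewidth. For the lower bound, G contains the cycle d–a–c–f–d, so G is not a forest; only forests have treewidth ≤ 1, hence tw(G) ≥ 2. The upper and lower bounds meet at 2, so that is the treewidth.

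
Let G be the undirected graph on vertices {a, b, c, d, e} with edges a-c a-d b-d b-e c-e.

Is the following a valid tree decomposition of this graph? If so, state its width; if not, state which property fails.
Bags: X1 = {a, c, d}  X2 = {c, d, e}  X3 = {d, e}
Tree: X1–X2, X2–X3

No — vertex b appears in no bag.

A tree decomposition must satisfy three properties: every vertex lies in some bag; for every edge, both endpoints lie together in some bag; and for every vertex, the bags containing it form a connected subtree. Here vertex b appears in no bag, so the decomposition is invalid.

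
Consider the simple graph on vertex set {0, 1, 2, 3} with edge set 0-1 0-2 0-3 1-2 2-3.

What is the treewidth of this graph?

2

A width-2 tree decomposition is:
Bags: B1 = {0, 1, 2}  B2 = {0, 2, 3}
Tree: B1–B2
The largest bag has 3 vertices, giving width 2; this decomposition certifies tw(G) ≤ 2. Conversely, {0, 1, 2} is a clique of size 3, and the vertices of any clique must share a bag in every tree decomposition; so some bag has ≥ 3 vertices and tw(G) ≥ 2. Therefore the treewidth is 2.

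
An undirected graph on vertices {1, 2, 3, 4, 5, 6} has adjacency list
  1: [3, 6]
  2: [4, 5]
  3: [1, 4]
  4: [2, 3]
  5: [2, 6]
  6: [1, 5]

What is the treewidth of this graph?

A width-2 tree decomposition is:
Bags: B1 = {1, 5, 6}  B2 = {1, 2, 5}  B3 = {1, 2, 4}  B4 = {1, 3, 4}
Tree: B1–B2, B2–B3, B3–B4
The largest bag has 3 vertices, giving width 2; this decomposition certifies tw(G) ≤ 2. Since 1–6–5–2–4–3–1 is a cycle in G, G is not acyclic. Forests are exactly the graphs of treewidth ≤ 1, so tw(G) ≥ 2. The upper and lower bounds meet at 2, so that is the treewidth.

2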